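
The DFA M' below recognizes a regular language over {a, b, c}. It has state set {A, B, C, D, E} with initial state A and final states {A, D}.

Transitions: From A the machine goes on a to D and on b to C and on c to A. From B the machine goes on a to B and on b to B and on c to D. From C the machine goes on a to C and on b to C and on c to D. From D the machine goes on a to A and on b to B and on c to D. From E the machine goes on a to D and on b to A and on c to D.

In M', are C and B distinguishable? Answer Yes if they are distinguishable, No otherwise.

No

States {E} cannot be reached from the start state, so discard them.
P0 = {A,D} | {B,C}.
Stable partition: {A,D} | {B,C} — 2 equivalence classes.
C and B lie in the same block of the stable partition, so they are equivalent — no string distinguishes them.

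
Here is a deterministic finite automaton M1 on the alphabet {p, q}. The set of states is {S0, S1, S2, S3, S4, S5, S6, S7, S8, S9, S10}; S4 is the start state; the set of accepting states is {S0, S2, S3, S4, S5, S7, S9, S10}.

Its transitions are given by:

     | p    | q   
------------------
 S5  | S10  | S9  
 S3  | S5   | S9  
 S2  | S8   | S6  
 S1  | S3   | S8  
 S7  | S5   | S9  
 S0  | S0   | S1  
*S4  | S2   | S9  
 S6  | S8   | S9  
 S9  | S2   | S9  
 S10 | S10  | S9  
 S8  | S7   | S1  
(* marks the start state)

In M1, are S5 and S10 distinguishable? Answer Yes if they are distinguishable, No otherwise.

States {S0} cannot be reached from the start state, so discard them.
Start with accepting vs non-accepting: {S2,S3,S4,S5,S7,S9,S10} | {S1,S6,S8}.
Split {S2,S3,S4,S5,S7,S9,S10} by δ(·,p) → {S3,S4,S5,S7,S9,S10} and {S2}.
Refine {S3,S4,S5,S7,S9,S10} on symbol p: members go to different blocks, giving {S3,S5,S7,S10} and {S4,S9}.
Refine {S1,S6,S8} on symbol p: members go to different blocks, giving {S1,S8} and {S6}.
The partition is now stable with 5 blocks: {S3,S5,S7,S10} | {S1,S8} | {S2} | {S4,S9} | {S6}.
S5 and S10 lie in the same block of the stable partition, so they are equivalent — no string distinguishes them.

No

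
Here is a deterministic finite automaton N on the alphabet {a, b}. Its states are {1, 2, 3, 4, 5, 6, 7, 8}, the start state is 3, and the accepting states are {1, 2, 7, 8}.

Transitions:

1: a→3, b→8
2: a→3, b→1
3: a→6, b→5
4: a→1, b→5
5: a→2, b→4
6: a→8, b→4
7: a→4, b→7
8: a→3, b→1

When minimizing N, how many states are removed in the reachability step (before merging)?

BFS from 3 reaches {1, 2, 3, 4, 5, 6, 8}; the 1 state(s) 7 are never visited.

1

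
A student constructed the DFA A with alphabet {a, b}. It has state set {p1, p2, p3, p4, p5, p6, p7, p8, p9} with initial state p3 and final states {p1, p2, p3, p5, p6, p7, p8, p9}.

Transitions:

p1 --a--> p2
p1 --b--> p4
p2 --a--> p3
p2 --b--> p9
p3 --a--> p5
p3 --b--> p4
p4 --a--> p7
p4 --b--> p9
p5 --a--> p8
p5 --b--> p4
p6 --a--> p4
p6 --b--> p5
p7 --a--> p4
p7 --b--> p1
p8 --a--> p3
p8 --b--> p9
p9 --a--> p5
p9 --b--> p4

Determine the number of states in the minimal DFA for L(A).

States {p6} cannot be reached from the start state, so discard them.
P0 = {p1,p2,p3,p5,p7,p8,p9} | {p4}.
Split {p1,p2,p3,p5,p7,p8,p9} by δ(·,a) → {p1,p2,p3,p5,p8,p9} and {p7}.
Split {p1,p2,p3,p5,p8,p9} by δ(·,b) → {p1,p3,p5,p9} and {p2,p8}.
On input a, block {p1,p3,p5,p9} splits into {p1,p5} and {p3,p9}.
Stable partition: {p1,p5} | {p4} | {p7} | {p2,p8} | {p3,p9} — 5 equivalence classes.

5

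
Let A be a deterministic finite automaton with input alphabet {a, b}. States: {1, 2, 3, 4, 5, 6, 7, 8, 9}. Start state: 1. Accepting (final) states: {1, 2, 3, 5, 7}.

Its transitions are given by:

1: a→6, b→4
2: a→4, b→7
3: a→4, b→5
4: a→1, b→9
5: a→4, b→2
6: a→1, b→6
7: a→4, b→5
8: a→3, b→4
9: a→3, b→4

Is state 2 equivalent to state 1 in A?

No

First remove the unreachable states {8}; 8 states remain.
P0 = {1,2,3,5,7} | {4,6,9}.
Refine {1,2,3,5,7} on symbol b: members go to different blocks, giving {2,3,5,7} and {1}.
On input a, block {4,6,9} splits into {4,6} and {9}.
On input b, block {4,6} splits into {4} and {6}.
No further refinement is possible. Final partition (5 blocks): {2,3,5,7} | {4} | {1} | {9} | {6}.
2 and 1 end up in different blocks, so they are distinguishable. For instance, the string 'b' is accepted from only 2.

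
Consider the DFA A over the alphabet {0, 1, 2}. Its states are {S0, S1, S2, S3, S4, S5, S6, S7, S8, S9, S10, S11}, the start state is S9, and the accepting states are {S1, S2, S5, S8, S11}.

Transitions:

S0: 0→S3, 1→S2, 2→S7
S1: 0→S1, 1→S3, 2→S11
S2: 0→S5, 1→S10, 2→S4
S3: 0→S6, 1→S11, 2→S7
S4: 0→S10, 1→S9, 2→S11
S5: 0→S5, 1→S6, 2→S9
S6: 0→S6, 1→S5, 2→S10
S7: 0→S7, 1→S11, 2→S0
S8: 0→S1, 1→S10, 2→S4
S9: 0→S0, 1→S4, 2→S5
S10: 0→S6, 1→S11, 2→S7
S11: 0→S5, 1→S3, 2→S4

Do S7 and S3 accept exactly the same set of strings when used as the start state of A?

States {S1,S8} cannot be reached from the start state, so discard them.
Start with accepting vs non-accepting: {S2,S5,S11} | {S0,S3,S4,S6,S7,S9,S10}.
Split {S0,S3,S4,S6,S7,S9,S10} by δ(·,1) → {S0,S3,S6,S7,S10} and {S4,S9}.
The partition is now stable with 3 blocks: {S2,S5,S11} | {S0,S3,S6,S7,S10} | {S4,S9}.
S7 and S3 lie in the same block of the stable partition, so they are equivalent — no string distinguishes them.

Yes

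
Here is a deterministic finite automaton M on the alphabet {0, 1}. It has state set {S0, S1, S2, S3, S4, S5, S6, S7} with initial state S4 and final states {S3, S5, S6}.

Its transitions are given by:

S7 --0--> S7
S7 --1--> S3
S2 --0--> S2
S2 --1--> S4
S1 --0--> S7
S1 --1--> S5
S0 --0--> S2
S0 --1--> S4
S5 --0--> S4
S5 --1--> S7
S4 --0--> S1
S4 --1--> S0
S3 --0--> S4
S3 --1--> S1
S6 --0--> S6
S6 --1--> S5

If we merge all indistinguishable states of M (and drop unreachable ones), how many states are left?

4

Reachable states from the start: {S0,S1,S2,S3,S4,S5,S7}. Unreachable: {S6} — drop them.
Start with accepting vs non-accepting: {S3,S5} | {S0,S1,S2,S4,S7}.
Refine {S0,S1,S2,S4,S7} on symbol 1: members go to different blocks, giving {S0,S2,S4} and {S1,S7}.
On input 0, block {S0,S2,S4} splits into {S0,S2} and {S4}.
Stable partition: {S3,S5} | {S0,S2} | {S1,S7} | {S4} — 4 equivalence classes.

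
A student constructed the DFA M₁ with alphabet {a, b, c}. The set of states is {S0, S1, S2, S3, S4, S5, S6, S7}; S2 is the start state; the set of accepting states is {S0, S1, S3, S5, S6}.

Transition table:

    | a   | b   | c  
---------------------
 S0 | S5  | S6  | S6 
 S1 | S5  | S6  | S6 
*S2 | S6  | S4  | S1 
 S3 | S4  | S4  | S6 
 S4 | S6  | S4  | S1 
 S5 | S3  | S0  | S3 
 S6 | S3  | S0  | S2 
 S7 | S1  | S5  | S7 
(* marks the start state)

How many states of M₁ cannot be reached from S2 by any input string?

BFS from S2 reaches {S0, S1, S2, S3, S4, S5, S6}; the 1 state(s) S7 are never visited.

1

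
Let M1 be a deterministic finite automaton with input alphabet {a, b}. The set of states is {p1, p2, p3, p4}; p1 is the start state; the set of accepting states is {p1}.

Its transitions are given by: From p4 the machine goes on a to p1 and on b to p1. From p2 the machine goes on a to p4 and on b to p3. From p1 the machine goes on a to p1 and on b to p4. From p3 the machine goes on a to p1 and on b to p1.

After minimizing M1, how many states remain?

2

First remove the unreachable states {p2,p3}; 2 states remain.
Initial partition by acceptance: {p1} | {p4}.
No further refinement is possible. Final partition (2 blocks): {p1} | {p4}.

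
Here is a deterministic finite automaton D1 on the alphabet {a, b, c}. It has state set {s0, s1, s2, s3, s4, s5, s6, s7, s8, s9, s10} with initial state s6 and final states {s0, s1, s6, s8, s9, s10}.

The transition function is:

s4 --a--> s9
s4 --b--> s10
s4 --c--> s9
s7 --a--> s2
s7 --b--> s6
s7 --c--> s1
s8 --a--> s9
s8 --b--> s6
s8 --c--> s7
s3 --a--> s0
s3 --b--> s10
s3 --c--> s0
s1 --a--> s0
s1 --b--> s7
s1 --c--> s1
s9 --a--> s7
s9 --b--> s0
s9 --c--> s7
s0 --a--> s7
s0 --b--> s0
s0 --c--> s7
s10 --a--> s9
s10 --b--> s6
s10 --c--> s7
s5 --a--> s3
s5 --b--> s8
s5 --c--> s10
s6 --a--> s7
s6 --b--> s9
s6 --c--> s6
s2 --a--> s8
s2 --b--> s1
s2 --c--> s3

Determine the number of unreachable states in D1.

BFS from s6 reaches {s0, s1, s2, s3, s6, s7, s8, s9, s10}; the 2 state(s) s4, s5 are never visited.

2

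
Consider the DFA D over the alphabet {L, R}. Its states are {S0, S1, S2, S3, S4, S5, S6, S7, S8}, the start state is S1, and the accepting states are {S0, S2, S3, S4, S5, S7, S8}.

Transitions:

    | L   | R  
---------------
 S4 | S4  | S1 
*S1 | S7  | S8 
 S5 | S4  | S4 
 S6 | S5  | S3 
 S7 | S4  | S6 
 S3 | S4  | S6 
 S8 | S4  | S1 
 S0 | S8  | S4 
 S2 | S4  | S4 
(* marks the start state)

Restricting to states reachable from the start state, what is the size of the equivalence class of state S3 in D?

2

States {S0,S2} cannot be reached from the start state, so discard them.
Start with accepting vs non-accepting: {S3,S4,S5,S7,S8} | {S1,S6}.
Refine {S3,S4,S5,S7,S8} on symbol R: members go to different blocks, giving {S3,S4,S7,S8} and {S5}.
Refine {S1,S6} on symbol L: members go to different blocks, giving {S1} and {S6}.
Split {S3,S4,S7,S8} by δ(·,R) → {S3,S7} and {S4,S8}.
The partition is now stable with 5 blocks: {S3,S7} | {S1} | {S5} | {S6} | {S4,S8}.
The equivalence class containing S3 is {S3,S7}, of size 2.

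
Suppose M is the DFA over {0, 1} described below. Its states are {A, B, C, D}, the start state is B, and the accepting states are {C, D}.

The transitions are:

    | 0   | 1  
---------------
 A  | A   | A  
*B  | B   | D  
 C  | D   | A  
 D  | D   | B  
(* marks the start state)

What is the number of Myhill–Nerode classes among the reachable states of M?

First remove the unreachable states {A,C}; 2 states remain.
P0 = {D} | {B}.
Stable partition: {D} | {B} — 2 equivalence classes.

2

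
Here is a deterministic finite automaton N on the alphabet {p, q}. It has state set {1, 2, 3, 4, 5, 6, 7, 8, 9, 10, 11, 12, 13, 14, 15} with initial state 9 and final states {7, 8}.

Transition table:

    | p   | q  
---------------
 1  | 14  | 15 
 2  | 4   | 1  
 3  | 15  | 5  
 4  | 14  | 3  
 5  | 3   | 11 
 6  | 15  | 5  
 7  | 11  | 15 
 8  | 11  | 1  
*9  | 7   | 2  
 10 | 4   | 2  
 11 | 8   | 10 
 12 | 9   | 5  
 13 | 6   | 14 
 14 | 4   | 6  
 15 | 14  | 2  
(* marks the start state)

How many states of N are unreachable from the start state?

Starting at 9 and following transitions, the reachable set is {1, 2, 3, 4, 5, 6, 7, 8, 9, 10, 11, 14, 15}. That leaves 12, 13 unreachable — 2 in total.

2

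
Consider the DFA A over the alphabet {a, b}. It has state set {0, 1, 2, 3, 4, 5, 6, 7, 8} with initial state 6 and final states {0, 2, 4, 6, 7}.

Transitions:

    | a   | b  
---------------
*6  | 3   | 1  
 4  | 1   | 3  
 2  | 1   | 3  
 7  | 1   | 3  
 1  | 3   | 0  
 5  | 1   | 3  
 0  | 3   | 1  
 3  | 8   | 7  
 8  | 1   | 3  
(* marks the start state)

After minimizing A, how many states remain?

5

First remove the unreachable states {2,4,5}; 6 states remain.
P0 = {0,6,7} | {1,3,8}.
Refine {1,3,8} on symbol b: members go to different blocks, giving {1,3} and {8}.
Refine {1,3} on symbol a: members go to different blocks, giving {1} and {3}.
Split {0,6,7} by δ(·,a) → {0,6} and {7}.
No further refinement is possible. Final partition (5 blocks): {0,6} | {1} | {8} | {3} | {7}.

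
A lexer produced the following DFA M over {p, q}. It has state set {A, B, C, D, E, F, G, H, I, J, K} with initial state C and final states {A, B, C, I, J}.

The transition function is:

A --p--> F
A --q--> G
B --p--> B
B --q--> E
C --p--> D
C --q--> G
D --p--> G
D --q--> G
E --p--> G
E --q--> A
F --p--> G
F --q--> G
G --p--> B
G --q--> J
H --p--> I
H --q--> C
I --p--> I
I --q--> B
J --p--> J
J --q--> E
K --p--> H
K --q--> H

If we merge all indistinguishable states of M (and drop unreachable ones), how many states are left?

5

States {H,I,K} cannot be reached from the start state, so discard them.
Start with accepting vs non-accepting: {A,B,C,J} | {D,E,F,G}.
Refine {A,B,C,J} on symbol p: members go to different blocks, giving {A,C} and {B,J}.
Split {D,E,F,G} by δ(·,p) → {D,E,F} and {G}.
On input q, block {D,E,F} splits into {D,F} and {E}.
The partition is now stable with 5 blocks: {A,C} | {D,F} | {B,J} | {G} | {E}.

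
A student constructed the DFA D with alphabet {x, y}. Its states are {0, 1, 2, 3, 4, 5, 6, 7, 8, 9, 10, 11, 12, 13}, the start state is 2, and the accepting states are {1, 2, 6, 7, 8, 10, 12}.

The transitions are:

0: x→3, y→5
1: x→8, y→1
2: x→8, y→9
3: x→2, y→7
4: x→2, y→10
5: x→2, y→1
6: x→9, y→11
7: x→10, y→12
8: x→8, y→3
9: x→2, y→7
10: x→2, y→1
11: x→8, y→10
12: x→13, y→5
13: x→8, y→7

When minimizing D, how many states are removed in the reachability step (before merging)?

4

Starting at 2 and following transitions, the reachable set is {1, 2, 3, 5, 7, 8, 9, 10, 12, 13}. That leaves 0, 4, 6, 11 unreachable — 4 in total.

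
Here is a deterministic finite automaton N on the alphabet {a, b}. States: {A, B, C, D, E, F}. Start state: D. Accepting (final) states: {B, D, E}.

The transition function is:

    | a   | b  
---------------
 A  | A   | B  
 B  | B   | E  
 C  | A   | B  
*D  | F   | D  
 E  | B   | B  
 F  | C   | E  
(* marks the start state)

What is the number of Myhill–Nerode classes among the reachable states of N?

3

All states are reachable from the start state.
Initial partition by acceptance: {B,D,E} | {A,C,F}.
Split {B,D,E} by δ(·,a) → {B,E} and {D}.
The partition is now stable with 3 blocks: {B,E} | {A,C,F} | {D}.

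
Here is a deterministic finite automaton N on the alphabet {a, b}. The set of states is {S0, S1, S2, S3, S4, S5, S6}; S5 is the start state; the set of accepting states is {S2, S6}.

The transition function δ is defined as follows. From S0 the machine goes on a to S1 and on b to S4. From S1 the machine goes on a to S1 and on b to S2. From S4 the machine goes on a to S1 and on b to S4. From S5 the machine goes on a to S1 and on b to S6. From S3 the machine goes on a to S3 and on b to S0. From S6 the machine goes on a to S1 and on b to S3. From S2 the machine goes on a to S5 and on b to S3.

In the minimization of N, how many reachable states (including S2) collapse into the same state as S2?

2

Every state is reachable, so we keep all 7.
Start with accepting vs non-accepting: {S2,S6} | {S0,S1,S3,S4,S5}.
Refine {S0,S1,S3,S4,S5} on symbol b: members go to different blocks, giving {S0,S3,S4} and {S1,S5}.
On input a, block {S0,S3,S4} splits into {S0,S4} and {S3}.
The partition is now stable with 4 blocks: {S2,S6} | {S0,S4} | {S1,S5} | {S3}.
The equivalence class containing S2 is {S2,S6}, of size 2.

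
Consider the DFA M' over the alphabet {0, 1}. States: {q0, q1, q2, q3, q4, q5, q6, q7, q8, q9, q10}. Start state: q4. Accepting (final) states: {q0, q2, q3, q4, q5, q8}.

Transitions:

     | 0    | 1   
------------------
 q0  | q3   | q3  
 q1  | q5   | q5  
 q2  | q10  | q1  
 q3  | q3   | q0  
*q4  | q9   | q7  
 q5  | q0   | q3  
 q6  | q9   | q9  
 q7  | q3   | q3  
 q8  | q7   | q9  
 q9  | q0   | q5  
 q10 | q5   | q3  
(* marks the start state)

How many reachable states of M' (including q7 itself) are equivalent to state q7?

2

First remove the unreachable states {q1,q2,q6,q8,q10}; 6 states remain.
Start with accepting vs non-accepting: {q0,q3,q4,q5} | {q7,q9}.
On input 0, block {q0,q3,q4,q5} splits into {q0,q3,q5} and {q4}.
The partition is now stable with 3 blocks: {q0,q3,q5} | {q7,q9} | {q4}.
State q7 belongs to the block {q7,q9}, which has 2 states.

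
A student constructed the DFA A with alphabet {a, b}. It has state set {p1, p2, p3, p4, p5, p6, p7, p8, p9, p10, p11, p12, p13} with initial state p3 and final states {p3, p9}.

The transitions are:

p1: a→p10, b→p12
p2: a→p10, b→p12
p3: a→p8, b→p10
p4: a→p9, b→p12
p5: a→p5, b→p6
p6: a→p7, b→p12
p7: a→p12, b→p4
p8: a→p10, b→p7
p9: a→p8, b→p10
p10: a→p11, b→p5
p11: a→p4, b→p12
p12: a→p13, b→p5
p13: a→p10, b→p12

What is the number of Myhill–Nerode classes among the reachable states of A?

Reachable states from the start: {p3,p4,p5,p6,p7,p8,p9,p10,p11,p12,p13}. Unreachable: {p1,p2} — drop them.
P0 = {p3,p9} | {p4,p5,p6,p7,p8,p10,p11,p12,p13}.
Refine {p4,p5,p6,p7,p8,p10,p11,p12,p13} on symbol a: members go to different blocks, giving {p5,p6,p7,p8,p10,p11,p12,p13} and {p4}.
On input a, block {p5,p6,p7,p8,p10,p11,p12,p13} splits into {p5,p6,p7,p8,p10,p12,p13} and {p11}.
Refine {p5,p6,p7,p8,p10,p12,p13} on symbol a: members go to different blocks, giving {p5,p6,p7,p8,p12,p13} and {p10}.
Split {p5,p6,p7,p8,p12,p13} by δ(·,a) → {p5,p6,p7,p12} and {p8,p13}.
Split {p5,p6,p7,p12} by δ(·,a) → {p5,p6,p7} and {p12}.
Refine {p5,p6,p7} on symbol a: members go to different blocks, giving {p5,p6} and {p7}.
On input a, block {p5,p6} splits into {p5} and {p6}.
Refine {p8,p13} on symbol b: members go to different blocks, giving {p8} and {p13}.
Stable partition: {p3,p9} | {p5} | {p4} | {p11} | {p10} | {p8} | {p12} | {p7} | {p6} | {p13} — 10 equivalence classes.

10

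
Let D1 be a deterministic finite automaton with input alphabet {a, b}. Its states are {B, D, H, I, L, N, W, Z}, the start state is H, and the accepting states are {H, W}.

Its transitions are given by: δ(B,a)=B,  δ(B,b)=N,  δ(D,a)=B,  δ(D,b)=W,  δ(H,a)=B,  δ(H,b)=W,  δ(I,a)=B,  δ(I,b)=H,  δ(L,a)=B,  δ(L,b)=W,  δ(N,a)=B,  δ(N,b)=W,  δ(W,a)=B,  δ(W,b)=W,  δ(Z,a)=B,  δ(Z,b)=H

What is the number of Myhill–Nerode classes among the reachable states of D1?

First remove the unreachable states {D,I,L,Z}; 4 states remain.
Initial partition by acceptance: {H,W} | {B,N}.
Refine {B,N} on symbol b: members go to different blocks, giving {N} and {B}.
The partition is now stable with 3 blocks: {H,W} | {N} | {B}.

3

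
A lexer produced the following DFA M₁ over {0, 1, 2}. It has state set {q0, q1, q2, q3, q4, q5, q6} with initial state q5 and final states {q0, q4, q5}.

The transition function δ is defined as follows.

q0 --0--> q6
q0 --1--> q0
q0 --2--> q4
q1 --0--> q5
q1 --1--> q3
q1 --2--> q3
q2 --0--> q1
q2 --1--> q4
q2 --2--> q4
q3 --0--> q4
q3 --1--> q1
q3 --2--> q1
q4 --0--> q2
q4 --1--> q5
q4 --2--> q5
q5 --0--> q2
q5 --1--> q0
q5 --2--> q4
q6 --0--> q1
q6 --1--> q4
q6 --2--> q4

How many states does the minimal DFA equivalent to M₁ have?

Start with accepting vs non-accepting: {q0,q4,q5} | {q1,q2,q3,q6}.
On input 0, block {q1,q2,q3,q6} splits into {q1,q3} and {q2,q6}.
Stable partition: {q0,q4,q5} | {q1,q3} | {q2,q6} — 3 equivalence classes.

3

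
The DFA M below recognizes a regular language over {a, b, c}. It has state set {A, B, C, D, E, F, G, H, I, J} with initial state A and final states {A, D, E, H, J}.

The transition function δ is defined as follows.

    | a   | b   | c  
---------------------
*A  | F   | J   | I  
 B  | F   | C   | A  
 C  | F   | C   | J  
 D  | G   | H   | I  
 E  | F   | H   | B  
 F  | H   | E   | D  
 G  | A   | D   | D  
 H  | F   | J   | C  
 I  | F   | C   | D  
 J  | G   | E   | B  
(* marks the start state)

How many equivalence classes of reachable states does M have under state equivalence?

3

Start with accepting vs non-accepting: {A,D,E,H,J} | {B,C,F,G,I}.
Split {B,C,F,G,I} by δ(·,a) → {B,C,I} and {F,G}.
The partition is now stable with 3 blocks: {A,D,E,H,J} | {B,C,I} | {F,G}.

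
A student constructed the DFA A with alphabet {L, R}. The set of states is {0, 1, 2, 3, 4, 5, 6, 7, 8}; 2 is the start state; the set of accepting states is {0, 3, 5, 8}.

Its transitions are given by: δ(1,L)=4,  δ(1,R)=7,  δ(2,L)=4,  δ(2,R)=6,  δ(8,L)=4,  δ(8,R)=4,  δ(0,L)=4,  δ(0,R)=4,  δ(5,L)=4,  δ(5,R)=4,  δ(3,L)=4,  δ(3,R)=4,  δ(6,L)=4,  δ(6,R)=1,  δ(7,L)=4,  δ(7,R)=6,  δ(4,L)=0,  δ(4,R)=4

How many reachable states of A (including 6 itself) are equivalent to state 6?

First remove the unreachable states {3,5,8}; 6 states remain.
Start with accepting vs non-accepting: {0} | {1,2,4,6,7}.
On input L, block {1,2,4,6,7} splits into {1,2,6,7} and {4}.
No further refinement is possible. Final partition (3 blocks): {0} | {1,2,6,7} | {4}.
The equivalence class containing 6 is {1,2,6,7}, of size 4.

4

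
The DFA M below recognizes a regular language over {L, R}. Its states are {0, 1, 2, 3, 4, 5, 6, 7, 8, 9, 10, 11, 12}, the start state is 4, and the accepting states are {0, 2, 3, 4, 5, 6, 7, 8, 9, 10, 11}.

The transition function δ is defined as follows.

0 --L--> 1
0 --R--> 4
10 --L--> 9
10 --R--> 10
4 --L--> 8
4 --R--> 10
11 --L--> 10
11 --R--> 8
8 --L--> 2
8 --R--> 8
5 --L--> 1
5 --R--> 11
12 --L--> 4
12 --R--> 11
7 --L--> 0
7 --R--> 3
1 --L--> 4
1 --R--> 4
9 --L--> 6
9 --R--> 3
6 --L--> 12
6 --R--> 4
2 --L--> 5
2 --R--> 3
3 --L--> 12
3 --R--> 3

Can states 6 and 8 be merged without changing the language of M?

First remove the unreachable states {0,7}; 11 states remain.
Initial partition by acceptance: {2,3,4,5,6,8,9,10,11} | {1,12}.
Refine {2,3,4,5,6,8,9,10,11} on symbol L: members go to different blocks, giving {2,4,8,9,10,11} and {3,5,6}.
Split {2,4,8,9,10,11} by δ(·,L) → {4,8,10,11} and {2,9}.
Split {4,8,10,11} by δ(·,L) → {4,11} and {8,10}.
On input R, block {3,5,6} splits into {5,6} and {3}.
The partition is now stable with 6 blocks: {4,11} | {1,12} | {5,6} | {2,9} | {8,10} | {3}.
6 and 8 end up in different blocks, so they are distinguishable. For instance, the string 'L' is accepted from only 8.

No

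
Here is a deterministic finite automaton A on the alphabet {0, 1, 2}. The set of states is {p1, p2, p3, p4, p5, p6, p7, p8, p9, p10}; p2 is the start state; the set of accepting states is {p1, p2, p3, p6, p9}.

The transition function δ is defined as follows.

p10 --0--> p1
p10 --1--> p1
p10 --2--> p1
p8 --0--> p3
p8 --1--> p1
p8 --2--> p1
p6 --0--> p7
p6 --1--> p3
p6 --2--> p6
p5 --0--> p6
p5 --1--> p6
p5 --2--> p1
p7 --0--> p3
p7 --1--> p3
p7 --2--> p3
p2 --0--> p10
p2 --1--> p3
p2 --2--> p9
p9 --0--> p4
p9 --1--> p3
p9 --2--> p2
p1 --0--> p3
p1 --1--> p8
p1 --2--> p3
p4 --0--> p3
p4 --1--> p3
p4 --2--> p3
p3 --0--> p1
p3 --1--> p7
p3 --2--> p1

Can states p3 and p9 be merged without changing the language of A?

No

First remove the unreachable states {p5,p6}; 8 states remain.
Initial partition by acceptance: {p1,p2,p3,p9} | {p4,p7,p8,p10}.
Split {p1,p2,p3,p9} by δ(·,0) → {p1,p3} and {p2,p9}.
The partition is now stable with 3 blocks: {p1,p3} | {p4,p7,p8,p10} | {p2,p9}.
p3 and p9 end up in different blocks, so they are distinguishable. For instance, the string '0' is accepted from only p3.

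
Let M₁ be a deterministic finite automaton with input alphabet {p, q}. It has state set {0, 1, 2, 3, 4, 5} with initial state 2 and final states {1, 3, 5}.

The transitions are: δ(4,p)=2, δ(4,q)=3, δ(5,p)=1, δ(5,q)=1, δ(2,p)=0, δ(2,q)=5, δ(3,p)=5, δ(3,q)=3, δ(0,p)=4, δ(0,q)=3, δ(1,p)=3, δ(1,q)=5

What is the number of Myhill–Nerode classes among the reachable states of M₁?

2

Start with accepting vs non-accepting: {1,3,5} | {0,2,4}.
No further refinement is possible. Final partition (2 blocks): {1,3,5} | {0,2,4}.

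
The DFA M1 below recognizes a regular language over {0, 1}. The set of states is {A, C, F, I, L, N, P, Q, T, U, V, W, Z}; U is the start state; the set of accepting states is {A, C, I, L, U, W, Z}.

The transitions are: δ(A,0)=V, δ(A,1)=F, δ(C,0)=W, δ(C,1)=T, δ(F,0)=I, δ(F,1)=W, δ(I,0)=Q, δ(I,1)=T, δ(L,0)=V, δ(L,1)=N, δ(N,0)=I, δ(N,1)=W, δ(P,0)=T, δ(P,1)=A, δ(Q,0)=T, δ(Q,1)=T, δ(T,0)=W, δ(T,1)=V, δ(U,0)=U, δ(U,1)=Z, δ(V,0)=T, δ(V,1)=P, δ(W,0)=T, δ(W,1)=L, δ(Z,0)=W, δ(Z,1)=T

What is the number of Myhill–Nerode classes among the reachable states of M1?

States {C} cannot be reached from the start state, so discard them.
Start with accepting vs non-accepting: {A,I,L,U,W,Z} | {F,N,P,Q,T,V}.
On input 0, block {A,I,L,U,W,Z} splits into {A,I,L,W} and {U,Z}.
Refine {A,I,L,W} on symbol 1: members go to different blocks, giving {A,I,L} and {W}.
On input 0, block {F,N,P,Q,T,V} splits into {P,Q,V} and {F,N} and {T}.
Refine {A,I,L} on symbol 1: members go to different blocks, giving {A,L} and {I}.
On input 1, block {P,Q,V} splits into {P} and {V} and {Q}.
Split {U,Z} by δ(·,0) → {U} and {Z}.
No further refinement is possible. Final partition (10 blocks): {A,L} | {P} | {U} | {W} | {F,N} | {T} | {I} | {V} | {Q} | {Z}.

10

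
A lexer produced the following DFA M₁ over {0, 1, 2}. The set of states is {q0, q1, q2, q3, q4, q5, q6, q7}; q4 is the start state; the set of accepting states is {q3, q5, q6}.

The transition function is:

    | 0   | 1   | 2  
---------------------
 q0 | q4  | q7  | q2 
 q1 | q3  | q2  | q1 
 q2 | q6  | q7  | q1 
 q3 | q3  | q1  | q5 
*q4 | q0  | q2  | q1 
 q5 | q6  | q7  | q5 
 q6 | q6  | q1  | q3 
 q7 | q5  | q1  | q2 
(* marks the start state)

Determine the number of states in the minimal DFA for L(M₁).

3

All states are reachable from the start state.
P0 = {q3,q5,q6} | {q0,q1,q2,q4,q7}.
Split {q0,q1,q2,q4,q7} by δ(·,0) → {q1,q2,q7} and {q0,q4}.
Stable partition: {q3,q5,q6} | {q1,q2,q7} | {q0,q4} — 3 equivalence classes.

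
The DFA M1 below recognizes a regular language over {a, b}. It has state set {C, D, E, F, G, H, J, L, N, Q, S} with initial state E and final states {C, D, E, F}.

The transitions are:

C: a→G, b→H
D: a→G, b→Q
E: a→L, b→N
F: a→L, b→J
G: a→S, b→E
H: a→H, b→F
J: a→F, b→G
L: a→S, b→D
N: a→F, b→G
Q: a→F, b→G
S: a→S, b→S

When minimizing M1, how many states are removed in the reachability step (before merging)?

Starting at E and following transitions, the reachable set is {D, E, F, G, J, L, N, Q, S}. That leaves C, H unreachable — 2 in total.

2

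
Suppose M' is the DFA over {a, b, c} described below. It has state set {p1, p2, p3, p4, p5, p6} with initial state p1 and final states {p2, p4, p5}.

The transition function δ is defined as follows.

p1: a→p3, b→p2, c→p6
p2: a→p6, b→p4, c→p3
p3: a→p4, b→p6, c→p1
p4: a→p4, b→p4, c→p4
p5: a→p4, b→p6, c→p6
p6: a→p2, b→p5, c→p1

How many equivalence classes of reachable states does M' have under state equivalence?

All states are reachable from the start state.
P0 = {p2,p4,p5} | {p1,p3,p6}.
Split {p2,p4,p5} by δ(·,a) → {p4,p5} and {p2}.
On input b, block {p4,p5} splits into {p4} and {p5}.
Refine {p1,p3,p6} on symbol a: members go to different blocks, giving {p1} and {p3} and {p6}.
The partition is now stable with 6 blocks: {p4} | {p1} | {p2} | {p5} | {p3} | {p6}.

6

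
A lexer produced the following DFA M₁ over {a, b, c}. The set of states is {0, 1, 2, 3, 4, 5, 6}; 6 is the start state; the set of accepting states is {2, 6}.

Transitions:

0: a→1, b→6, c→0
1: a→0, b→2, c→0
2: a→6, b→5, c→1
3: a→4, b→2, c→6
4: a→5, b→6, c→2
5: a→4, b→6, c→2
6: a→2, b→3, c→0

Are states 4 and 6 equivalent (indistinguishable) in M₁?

Initial partition by acceptance: {2,6} | {0,1,3,4,5}.
On input c, block {0,1,3,4,5} splits into {3,4,5} and {0,1}.
The partition is now stable with 3 blocks: {2,6} | {3,4,5} | {0,1}.
4 and 6 end up in different blocks, so they are distinguishable. For instance, the string 'ε' is accepted from only 6.

No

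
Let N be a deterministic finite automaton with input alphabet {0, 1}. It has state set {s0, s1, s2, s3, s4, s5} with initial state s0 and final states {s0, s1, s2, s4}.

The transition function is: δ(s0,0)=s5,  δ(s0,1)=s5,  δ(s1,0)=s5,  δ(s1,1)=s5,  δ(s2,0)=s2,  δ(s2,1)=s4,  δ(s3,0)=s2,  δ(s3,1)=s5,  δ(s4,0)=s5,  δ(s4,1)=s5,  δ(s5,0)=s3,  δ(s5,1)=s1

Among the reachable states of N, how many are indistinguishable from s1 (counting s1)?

All states are reachable from the start state.
Initial partition by acceptance: {s0,s1,s2,s4} | {s3,s5}.
On input 0, block {s0,s1,s2,s4} splits into {s0,s1,s4} and {s2}.
Refine {s3,s5} on symbol 0: members go to different blocks, giving {s3} and {s5}.
No further refinement is possible. Final partition (4 blocks): {s0,s1,s4} | {s3} | {s2} | {s5}.
The equivalence class containing s1 is {s0,s1,s4}, of size 3.

3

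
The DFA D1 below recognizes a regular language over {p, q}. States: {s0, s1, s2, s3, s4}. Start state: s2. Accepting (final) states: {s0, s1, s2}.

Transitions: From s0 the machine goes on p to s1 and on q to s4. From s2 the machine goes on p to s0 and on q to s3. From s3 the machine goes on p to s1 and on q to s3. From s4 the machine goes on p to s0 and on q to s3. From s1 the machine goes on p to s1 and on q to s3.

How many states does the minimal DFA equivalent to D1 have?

2

Every state is reachable, so we keep all 5.
Initial partition by acceptance: {s0,s1,s2} | {s3,s4}.
No further refinement is possible. Final partition (2 blocks): {s0,s1,s2} | {s3,s4}.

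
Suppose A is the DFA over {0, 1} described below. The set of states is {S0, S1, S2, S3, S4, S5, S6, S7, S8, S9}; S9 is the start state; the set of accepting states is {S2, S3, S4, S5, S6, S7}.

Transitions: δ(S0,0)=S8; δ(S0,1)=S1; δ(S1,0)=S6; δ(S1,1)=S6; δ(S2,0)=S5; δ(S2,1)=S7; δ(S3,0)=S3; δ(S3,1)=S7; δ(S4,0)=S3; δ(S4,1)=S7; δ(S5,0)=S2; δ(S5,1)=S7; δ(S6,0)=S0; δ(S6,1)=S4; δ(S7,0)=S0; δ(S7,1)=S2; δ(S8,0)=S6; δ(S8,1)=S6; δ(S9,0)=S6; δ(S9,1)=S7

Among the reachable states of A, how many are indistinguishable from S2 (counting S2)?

4

P0 = {S2,S3,S4,S5,S6,S7} | {S0,S1,S8,S9}.
Refine {S2,S3,S4,S5,S6,S7} on symbol 0: members go to different blocks, giving {S2,S3,S4,S5} and {S6,S7}.
Refine {S0,S1,S8,S9} on symbol 0: members go to different blocks, giving {S1,S8,S9} and {S0}.
The partition is now stable with 4 blocks: {S2,S3,S4,S5} | {S1,S8,S9} | {S6,S7} | {S0}.
The equivalence class containing S2 is {S2,S3,S4,S5}, of size 4.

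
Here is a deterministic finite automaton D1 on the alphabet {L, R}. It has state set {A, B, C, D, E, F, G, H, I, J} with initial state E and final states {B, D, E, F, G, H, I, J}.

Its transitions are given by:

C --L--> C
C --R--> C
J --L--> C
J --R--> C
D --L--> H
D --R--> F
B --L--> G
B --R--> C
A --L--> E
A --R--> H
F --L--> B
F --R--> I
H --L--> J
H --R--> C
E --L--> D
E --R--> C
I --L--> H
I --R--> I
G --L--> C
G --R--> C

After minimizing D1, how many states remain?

Reachable states from the start: {B,C,D,E,F,G,H,I,J}. Unreachable: {A} — drop them.
Initial partition by acceptance: {B,D,E,F,G,H,I,J} | {C}.
Split {B,D,E,F,G,H,I,J} by δ(·,L) → {B,D,E,F,H,I} and {G,J}.
On input L, block {B,D,E,F,H,I} splits into {D,E,F,I} and {B,H}.
Split {D,E,F,I} by δ(·,L) → {D,F,I} and {E}.
Stable partition: {D,F,I} | {C} | {G,J} | {B,H} | {E} — 5 equivalence classes.

5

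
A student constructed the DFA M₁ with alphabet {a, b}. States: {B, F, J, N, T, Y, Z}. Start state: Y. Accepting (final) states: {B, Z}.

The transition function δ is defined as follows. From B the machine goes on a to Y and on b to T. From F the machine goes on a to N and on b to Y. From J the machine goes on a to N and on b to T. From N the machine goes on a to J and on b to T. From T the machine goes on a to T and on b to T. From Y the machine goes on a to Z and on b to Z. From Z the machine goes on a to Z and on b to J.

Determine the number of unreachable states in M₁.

2

No path from Y leads to B, F; the other 5 states are all reachable.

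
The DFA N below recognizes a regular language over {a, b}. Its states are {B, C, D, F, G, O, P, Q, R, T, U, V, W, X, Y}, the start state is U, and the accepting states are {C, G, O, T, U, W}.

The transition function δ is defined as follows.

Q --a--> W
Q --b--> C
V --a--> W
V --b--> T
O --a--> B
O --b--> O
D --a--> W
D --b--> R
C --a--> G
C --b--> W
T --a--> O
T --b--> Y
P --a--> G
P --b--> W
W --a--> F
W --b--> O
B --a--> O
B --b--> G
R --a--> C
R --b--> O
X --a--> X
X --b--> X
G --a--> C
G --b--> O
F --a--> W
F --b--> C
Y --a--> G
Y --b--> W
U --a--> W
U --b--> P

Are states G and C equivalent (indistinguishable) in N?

States {D,Q,R,T,V,X,Y} cannot be reached from the start state, so discard them.
P0 = {C,G,O,U,W} | {B,F,P}.
Split {C,G,O,U,W} by δ(·,a) → {C,G,U} and {O,W}.
Split {C,G,U} by δ(·,a) → {C,G} and {U}.
Split {B,F,P} by δ(·,a) → {B,F} and {P}.
No further refinement is possible. Final partition (5 blocks): {C,G} | {B,F} | {O,W} | {U} | {P}.
G and C lie in the same block of the stable partition, so they are equivalent — no string distinguishes them.

Yes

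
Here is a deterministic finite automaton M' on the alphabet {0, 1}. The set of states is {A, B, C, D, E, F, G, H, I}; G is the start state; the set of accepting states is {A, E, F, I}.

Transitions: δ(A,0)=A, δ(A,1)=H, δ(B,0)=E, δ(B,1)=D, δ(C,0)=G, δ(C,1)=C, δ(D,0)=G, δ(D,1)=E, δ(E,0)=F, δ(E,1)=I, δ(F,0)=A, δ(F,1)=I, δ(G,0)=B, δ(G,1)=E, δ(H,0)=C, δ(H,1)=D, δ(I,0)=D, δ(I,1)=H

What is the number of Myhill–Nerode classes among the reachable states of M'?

9

Initial partition by acceptance: {A,E,F,I} | {B,C,D,G,H}.
Refine {A,E,F,I} on symbol 0: members go to different blocks, giving {A,E,F} and {I}.
Split {A,E,F} by δ(·,1) → {E,F} and {A}.
Refine {E,F} on symbol 0: members go to different blocks, giving {E} and {F}.
Refine {B,C,D,G,H} on symbol 0: members go to different blocks, giving {C,D,G,H} and {B}.
On input 0, block {C,D,G,H} splits into {C,D,H} and {G}.
Refine {C,D,H} on symbol 0: members go to different blocks, giving {C,D} and {H}.
Split {C,D} by δ(·,1) → {C} and {D}.
The partition is now stable with 9 blocks: {E} | {C} | {I} | {A} | {F} | {B} | {G} | {H} | {D}.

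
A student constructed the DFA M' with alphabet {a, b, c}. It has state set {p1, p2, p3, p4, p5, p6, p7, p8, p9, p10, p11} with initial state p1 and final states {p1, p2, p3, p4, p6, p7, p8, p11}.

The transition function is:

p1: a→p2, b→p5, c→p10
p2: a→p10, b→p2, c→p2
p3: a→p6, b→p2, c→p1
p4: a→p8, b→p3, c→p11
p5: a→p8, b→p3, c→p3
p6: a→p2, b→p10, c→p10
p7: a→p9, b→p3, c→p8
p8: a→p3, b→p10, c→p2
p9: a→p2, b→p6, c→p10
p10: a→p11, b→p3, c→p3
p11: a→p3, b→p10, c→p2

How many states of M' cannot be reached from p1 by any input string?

No path from p1 leads to p4, p7, p9; the other 8 states are all reachable.

3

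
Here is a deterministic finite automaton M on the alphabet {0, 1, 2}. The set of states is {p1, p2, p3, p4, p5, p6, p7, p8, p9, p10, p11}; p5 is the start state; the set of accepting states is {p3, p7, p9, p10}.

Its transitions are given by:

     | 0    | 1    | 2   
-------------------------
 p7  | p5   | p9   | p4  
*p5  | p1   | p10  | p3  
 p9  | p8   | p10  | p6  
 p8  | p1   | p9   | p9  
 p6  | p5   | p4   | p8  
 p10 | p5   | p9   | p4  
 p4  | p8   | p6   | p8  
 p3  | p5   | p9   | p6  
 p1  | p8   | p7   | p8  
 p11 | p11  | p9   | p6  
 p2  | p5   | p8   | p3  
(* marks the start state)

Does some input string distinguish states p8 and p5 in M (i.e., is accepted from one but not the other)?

No

Reachable states from the start: {p1,p3,p4,p5,p6,p7,p8,p9,p10}. Unreachable: {p2,p11} — drop them.
P0 = {p3,p7,p9,p10} | {p1,p4,p5,p6,p8}.
Refine {p1,p4,p5,p6,p8} on symbol 1: members go to different blocks, giving {p1,p5,p8} and {p4,p6}.
Refine {p1,p5,p8} on symbol 2: members go to different blocks, giving {p5,p8} and {p1}.
No further refinement is possible. Final partition (4 blocks): {p3,p7,p9,p10} | {p5,p8} | {p4,p6} | {p1}.
p8 and p5 lie in the same block of the stable partition, so they are equivalent — no string distinguishes them.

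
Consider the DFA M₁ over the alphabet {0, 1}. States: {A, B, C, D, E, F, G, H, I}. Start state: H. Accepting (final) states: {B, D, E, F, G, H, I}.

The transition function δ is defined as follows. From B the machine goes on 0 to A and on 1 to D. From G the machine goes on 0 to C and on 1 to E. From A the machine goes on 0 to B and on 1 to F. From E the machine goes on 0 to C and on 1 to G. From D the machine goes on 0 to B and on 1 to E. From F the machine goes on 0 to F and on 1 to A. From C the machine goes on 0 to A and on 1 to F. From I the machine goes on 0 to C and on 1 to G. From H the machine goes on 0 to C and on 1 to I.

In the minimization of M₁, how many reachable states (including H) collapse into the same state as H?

4

Every state is reachable, so we keep all 9.
Initial partition by acceptance: {B,D,E,F,G,H,I} | {A,C}.
Split {B,D,E,F,G,H,I} by δ(·,0) → {B,E,G,H,I} and {D,F}.
Split {B,E,G,H,I} by δ(·,1) → {E,G,H,I} and {B}.
Refine {A,C} on symbol 0: members go to different blocks, giving {A} and {C}.
Refine {D,F} on symbol 0: members go to different blocks, giving {D} and {F}.
No further refinement is possible. Final partition (6 blocks): {E,G,H,I} | {A} | {D} | {B} | {C} | {F}.
State H belongs to the block {E,G,H,I}, which has 4 states.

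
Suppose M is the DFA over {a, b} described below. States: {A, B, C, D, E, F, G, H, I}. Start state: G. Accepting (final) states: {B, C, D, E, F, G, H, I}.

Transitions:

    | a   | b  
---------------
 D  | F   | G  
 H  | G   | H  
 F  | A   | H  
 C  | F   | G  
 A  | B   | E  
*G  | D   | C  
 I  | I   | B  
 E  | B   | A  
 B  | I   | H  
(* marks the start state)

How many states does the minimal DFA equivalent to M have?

All states are reachable from the start state.
P0 = {B,C,D,E,F,G,H,I} | {A}.
Split {B,C,D,E,F,G,H,I} by δ(·,a) → {B,C,D,E,G,H,I} and {F}.
Refine {B,C,D,E,G,H,I} on symbol a: members go to different blocks, giving {B,E,G,H,I} and {C,D}.
Split {B,E,G,H,I} by δ(·,a) → {B,E,H,I} and {G}.
Split {B,E,H,I} by δ(·,a) → {B,E,I} and {H}.
On input b, block {B,E,I} splits into {B} and {E} and {I}.
Stable partition: {B} | {A} | {F} | {C,D} | {G} | {H} | {E} | {I} — 8 equivalence classes.

8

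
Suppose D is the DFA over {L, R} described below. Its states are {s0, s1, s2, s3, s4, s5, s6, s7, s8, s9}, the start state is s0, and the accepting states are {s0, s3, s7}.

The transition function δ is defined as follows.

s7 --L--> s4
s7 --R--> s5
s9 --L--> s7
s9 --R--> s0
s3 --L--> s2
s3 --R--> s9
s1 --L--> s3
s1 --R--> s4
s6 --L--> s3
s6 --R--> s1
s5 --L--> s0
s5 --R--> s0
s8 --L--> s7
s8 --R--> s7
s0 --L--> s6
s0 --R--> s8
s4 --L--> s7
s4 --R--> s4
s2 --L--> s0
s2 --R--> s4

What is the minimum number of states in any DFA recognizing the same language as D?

All states are reachable from the start state.
Start with accepting vs non-accepting: {s0,s3,s7} | {s1,s2,s4,s5,s6,s8,s9}.
Split {s1,s2,s4,s5,s6,s8,s9} by δ(·,R) → {s1,s2,s4,s6} and {s5,s8,s9}.
Stable partition: {s0,s3,s7} | {s1,s2,s4,s6} | {s5,s8,s9} — 3 equivalence classes.

3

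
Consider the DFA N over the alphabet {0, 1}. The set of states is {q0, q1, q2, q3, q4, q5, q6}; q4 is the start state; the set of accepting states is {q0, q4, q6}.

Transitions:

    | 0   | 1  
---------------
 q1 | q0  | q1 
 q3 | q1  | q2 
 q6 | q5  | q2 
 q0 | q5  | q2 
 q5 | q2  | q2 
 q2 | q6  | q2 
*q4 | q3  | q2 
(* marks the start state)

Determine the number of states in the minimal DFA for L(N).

3

Initial partition by acceptance: {q0,q4,q6} | {q1,q2,q3,q5}.
Refine {q1,q2,q3,q5} on symbol 0: members go to different blocks, giving {q1,q2} and {q3,q5}.
No further refinement is possible. Final partition (3 blocks): {q0,q4,q6} | {q1,q2} | {q3,q5}.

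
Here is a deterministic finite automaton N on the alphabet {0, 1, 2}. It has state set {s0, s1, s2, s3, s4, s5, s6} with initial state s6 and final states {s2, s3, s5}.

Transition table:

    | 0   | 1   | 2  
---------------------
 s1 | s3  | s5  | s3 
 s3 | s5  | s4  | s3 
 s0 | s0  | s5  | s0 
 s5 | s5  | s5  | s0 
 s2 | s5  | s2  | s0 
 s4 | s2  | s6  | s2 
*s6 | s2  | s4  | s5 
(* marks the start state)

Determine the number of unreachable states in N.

BFS from s6 reaches {s0, s2, s4, s5, s6}; the 2 state(s) s1, s3 are never visited.

2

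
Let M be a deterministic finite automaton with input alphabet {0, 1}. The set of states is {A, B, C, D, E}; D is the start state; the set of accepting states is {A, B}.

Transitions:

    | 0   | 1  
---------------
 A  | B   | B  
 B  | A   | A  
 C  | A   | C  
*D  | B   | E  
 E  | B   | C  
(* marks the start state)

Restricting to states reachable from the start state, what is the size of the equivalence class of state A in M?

Initial partition by acceptance: {A,B} | {C,D,E}.
The partition is now stable with 2 blocks: {A,B} | {C,D,E}.
State A belongs to the block {A,B}, which has 2 states.

2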